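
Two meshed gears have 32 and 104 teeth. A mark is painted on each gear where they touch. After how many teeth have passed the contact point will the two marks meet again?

We need the least common multiple of the intervals.
32 = 2^5
104 = 2^3 × 13
LCM(32, 104) = 2^5 × 13 = 416.

416 teeth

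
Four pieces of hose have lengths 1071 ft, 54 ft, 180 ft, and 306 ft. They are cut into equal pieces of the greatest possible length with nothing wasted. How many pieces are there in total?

179

Piece length = gcd(1071, 54, 180, 306).
1071 = 3^2 × 7 × 17
54 = 2 × 3^3
180 = 2^2 × 3^2 × 5
306 = 2 × 3^2 × 17
gcd(1071, 54, 180, 306) = 3^2 = 9.
Total pieces = 1071/9 + 54/9 + 180/9 + 306/9 = 119 + 6 + 20 + 34 = 179.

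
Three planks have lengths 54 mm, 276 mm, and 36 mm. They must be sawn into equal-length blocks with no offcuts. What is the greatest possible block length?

6 mm

The block length must divide every plank, so the greatest is gcd(54, 276, 36).
54 = 2 × 3^3
276 = 2^2 × 3 × 23
36 = 2^2 × 3^2
gcd(54, 276, 36) = 2 × 3 = 6.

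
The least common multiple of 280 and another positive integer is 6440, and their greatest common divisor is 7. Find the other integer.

161

gcd × lcm = product of the two integers, so the other integer is (7 × 6440) / 280 = 161.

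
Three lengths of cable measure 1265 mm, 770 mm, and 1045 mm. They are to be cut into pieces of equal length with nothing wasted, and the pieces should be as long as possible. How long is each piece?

The greatest length dividing all of 1265, 770, and 1045 is their gcd.
1265 = 5 × 11 × 23
770 = 2 × 5 × 7 × 11
1045 = 5 × 11 × 19
gcd(1265, 770, 1045) = 5 × 11 = 55.

55 mm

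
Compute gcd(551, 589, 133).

19

551 = 19 × 29
589 = 19 × 31
133 = 7 × 19
gcd(551, 589, 133) = 19.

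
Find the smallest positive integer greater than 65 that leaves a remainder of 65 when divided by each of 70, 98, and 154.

5455

N − 65 must be a common multiple of 70, 98, and 154.
70 = 2 × 5 × 7
98 = 2 × 7^2
154 = 2 × 7 × 11
LCM(70, 98, 154) = 2 × 5 × 7^2 × 11 = 5390.
Smallest N > 65 is LCM + 65 = 5390 + 65 = 5455.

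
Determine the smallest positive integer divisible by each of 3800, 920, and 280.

3800 = 2^3 × 5^2 × 19
920 = 2^3 × 5 × 23
280 = 2^3 × 5 × 7
LCM(3800, 920, 280) = 2^3 × 5^2 × 7 × 19 × 23 = 611800.

611800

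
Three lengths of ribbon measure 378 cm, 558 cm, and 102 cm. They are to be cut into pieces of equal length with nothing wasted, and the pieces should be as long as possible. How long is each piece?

Each piece length must divide every original length, so the longest possible is gcd(378, 558, 102).
378 = 2 × 3^3 × 7
558 = 2 × 3^2 × 31
102 = 2 × 3 × 17
gcd(378, 558, 102) = 2 × 3 = 6.

6 cm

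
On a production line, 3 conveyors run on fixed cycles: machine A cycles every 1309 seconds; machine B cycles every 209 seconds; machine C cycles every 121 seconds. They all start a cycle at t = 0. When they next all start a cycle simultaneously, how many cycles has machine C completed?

All finish a whole number of cycles simultaneously at t = LCM of the periods.
1309 = 7 × 11 × 17
209 = 11 × 19
121 = 11^2
LCM(1309, 209, 121) = 7 × 11^2 × 17 × 19 = 273581.
Cycles for period 121: 273581 / 121 = 2261.

2261 cycles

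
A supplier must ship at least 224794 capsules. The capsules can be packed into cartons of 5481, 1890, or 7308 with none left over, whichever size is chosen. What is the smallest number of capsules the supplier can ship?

328860

The number of capsules must be a common multiple of 5481, 1890, and 7308, so a multiple of their LCM.
5481 = 3^3 × 7 × 29
1890 = 2 × 3^3 × 5 × 7
7308 = 2^2 × 3^2 × 7 × 29
LCM(5481, 1890, 7308) = 2^2 × 3^3 × 5 × 7 × 29 = 109620.
Smallest multiple of 109620 that is ≥ 224794: ⌈224794/109620⌉ × 109620 = 3 × 109620 = 328860.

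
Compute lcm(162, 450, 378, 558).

878850

162 = 2 × 3^4
450 = 2 × 3^2 × 5^2
378 = 2 × 3^3 × 7
558 = 2 × 3^2 × 31
LCM(162, 450, 378, 558) = 2 × 3^4 × 5^2 × 7 × 31 = 878850.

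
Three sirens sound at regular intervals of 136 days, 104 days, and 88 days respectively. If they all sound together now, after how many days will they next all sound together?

We need the least common multiple of the intervals.
136 = 2^3 × 17
104 = 2^3 × 13
88 = 2^3 × 11
LCM(136, 104, 88) = 2^3 × 11 × 13 × 17 = 19448.

19448 days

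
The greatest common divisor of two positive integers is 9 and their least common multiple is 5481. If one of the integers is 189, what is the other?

261

For two integers, gcd × lcm = product, so the other is (9 × 5481) / 189 = 49329 / 189 = 261.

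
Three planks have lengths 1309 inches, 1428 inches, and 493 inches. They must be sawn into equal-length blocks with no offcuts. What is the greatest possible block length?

17 inches

This is the greatest common divisor of 1309, 1428, and 493.
1309 = 7 × 11 × 17
1428 = 2^2 × 3 × 7 × 17
493 = 17 × 29
gcd(1309, 1428, 493) = 17.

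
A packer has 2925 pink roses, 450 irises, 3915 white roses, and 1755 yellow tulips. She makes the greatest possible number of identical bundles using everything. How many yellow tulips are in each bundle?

Number of bundles = gcd(2925, 450, 3915, 1755).
2925 = 3^2 × 5^2 × 13
450 = 2 × 3^2 × 5^2
3915 = 3^3 × 5 × 29
1755 = 3^3 × 5 × 13
gcd(2925, 450, 3915, 1755) = 3^2 × 5 = 45.
yellow tulips per bundle = 1755 / 45 = 39.

39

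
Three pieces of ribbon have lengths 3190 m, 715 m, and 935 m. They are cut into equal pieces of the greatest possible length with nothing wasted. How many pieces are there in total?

Piece length = gcd(3190, 715, 935).
3190 = 2 × 5 × 11 × 29
715 = 5 × 11 × 13
935 = 5 × 11 × 17
gcd(3190, 715, 935) = 5 × 11 = 55.
Total pieces = 3190/55 + 715/55 + 935/55 = 58 + 13 + 17 = 88.

88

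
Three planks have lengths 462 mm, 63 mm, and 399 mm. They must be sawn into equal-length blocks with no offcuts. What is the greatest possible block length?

21 mm

The block length must divide every plank, so the greatest is gcd(462, 63, 399).
462 = 2 × 3 × 7 × 11
63 = 3^2 × 7
399 = 3 × 7 × 19
gcd(462, 63, 399) = 3 × 7 = 21.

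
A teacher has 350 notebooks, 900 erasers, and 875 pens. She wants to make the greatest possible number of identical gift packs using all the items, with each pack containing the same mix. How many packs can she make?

25 packs

The pack count must divide each quantity, so the greatest is gcd(350, 900, 875).
350 = 2 × 5^2 × 7
900 = 2^2 × 3^2 × 5^2
875 = 5^3 × 7
gcd(350, 900, 875) = 5^2 = 25.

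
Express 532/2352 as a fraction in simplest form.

532 = 2^2 × 7 × 19
2352 = 2^4 × 3 × 7^2
gcd(532, 2352) = 2^2 × 7 = 28.
Divide numerator and denominator by 28: 532/2352 = 19/84.

19/84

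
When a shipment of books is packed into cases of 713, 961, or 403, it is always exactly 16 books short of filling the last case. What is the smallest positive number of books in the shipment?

287323

Being 16 short of a full case of size k means N ≡ −16 (mod k), i.e. N + 16 is a multiple of each size.
713 = 23 × 31
961 = 31^2
403 = 13 × 31
LCM(713, 961, 403) = 13 × 23 × 31^2 = 287339.
Smallest positive N is 287339 − 16 = 287323.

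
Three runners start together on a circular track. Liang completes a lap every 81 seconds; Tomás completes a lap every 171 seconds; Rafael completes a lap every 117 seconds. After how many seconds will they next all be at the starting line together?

We need the least common multiple of the intervals.
81 = 3^4
171 = 3^2 × 19
117 = 3^2 × 13
LCM(81, 171, 117) = 3^4 × 13 × 19 = 20007.

20007 seconds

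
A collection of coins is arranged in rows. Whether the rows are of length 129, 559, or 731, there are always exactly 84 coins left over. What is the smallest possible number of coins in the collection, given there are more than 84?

28593

N − 84 must be a common multiple of 129, 559, and 731.
129 = 3 × 43
559 = 13 × 43
731 = 17 × 43
LCM(129, 559, 731) = 3 × 13 × 17 × 43 = 28509.
Smallest N > 84 is LCM + 84 = 28509 + 84 = 28593.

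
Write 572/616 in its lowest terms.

572 = 2^2 × 11 × 13
616 = 2^3 × 7 × 11
gcd(572, 616) = 2^2 × 11 = 44.
Divide numerator and denominator by 44: 572/616 = 13/14.

13/14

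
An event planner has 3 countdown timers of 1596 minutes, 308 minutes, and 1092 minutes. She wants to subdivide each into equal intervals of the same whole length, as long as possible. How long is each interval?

28 minutes

The interval must divide each timer length; the longest such is the gcd.
1596 = 2^2 × 3 × 7 × 19
308 = 2^2 × 7 × 11
1092 = 2^2 × 3 × 7 × 13
gcd(1596, 308, 1092) = 2^2 × 7 = 28.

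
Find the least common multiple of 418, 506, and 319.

278806

418 = 2 × 11 × 19
506 = 2 × 11 × 23
319 = 11 × 29
LCM(418, 506, 319) = 2 × 11 × 19 × 23 × 29 = 278806.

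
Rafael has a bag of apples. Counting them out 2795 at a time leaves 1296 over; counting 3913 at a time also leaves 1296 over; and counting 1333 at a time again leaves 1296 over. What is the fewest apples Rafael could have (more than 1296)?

607811

N − 1296 must be a common multiple of 2795, 3913, and 1333.
2795 = 5 × 13 × 43
3913 = 7 × 13 × 43
1333 = 31 × 43
LCM(2795, 3913, 1333) = 5 × 7 × 13 × 31 × 43 = 606515.
Smallest N > 1296 is LCM + 1296 = 606515 + 1296 = 607811.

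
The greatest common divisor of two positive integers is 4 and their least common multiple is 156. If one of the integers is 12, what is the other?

For two integers, gcd × lcm = product, so the other is (4 × 156) / 12 = 624 / 12 = 52.

52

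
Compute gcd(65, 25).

65 = 5 × 13
25 = 5^2
gcd(65, 25) = 5.

5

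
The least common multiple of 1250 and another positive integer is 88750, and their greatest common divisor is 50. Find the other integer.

gcd × lcm = product of the two integers, so the other integer is (50 × 88750) / 1250 = 3550.

3550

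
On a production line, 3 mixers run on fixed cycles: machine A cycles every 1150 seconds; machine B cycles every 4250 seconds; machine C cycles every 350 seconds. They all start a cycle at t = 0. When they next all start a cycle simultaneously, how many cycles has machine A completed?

595 cycles

They are all back at their starting positions together after one LCM of the periods.
1150 = 2 × 5^2 × 23
4250 = 2 × 5^3 × 17
350 = 2 × 5^2 × 7
LCM(1150, 4250, 350) = 2 × 5^3 × 7 × 17 × 23 = 684250.
Cycles for period 1150: 684250 / 1150 = 595.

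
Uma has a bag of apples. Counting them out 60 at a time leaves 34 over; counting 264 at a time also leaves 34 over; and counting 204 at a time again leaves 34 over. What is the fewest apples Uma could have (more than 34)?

N − 34 must be a common multiple of 60, 264, and 204.
60 = 2^2 × 3 × 5
264 = 2^3 × 3 × 11
204 = 2^2 × 3 × 17
LCM(60, 264, 204) = 2^3 × 3 × 5 × 11 × 17 = 22440.
Smallest N > 34 is LCM + 34 = 22440 + 34 = 22474.

22474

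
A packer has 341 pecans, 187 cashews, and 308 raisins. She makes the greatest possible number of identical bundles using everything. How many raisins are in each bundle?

28

Number of bundles = gcd(341, 187, 308).
341 = 11 × 31
187 = 11 × 17
308 = 2^2 × 7 × 11
gcd(341, 187, 308) = 11.
raisins per bundle = 308 / 11 = 28.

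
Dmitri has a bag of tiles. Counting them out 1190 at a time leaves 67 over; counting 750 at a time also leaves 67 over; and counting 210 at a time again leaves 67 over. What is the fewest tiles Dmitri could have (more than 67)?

N − 67 must be a common multiple of 1190, 750, and 210.
1190 = 2 × 5 × 7 × 17
750 = 2 × 3 × 5^3
210 = 2 × 3 × 5 × 7
LCM(1190, 750, 210) = 2 × 3 × 5^3 × 7 × 17 = 89250.
Smallest N > 67 is LCM + 67 = 89250 + 67 = 89317.

89317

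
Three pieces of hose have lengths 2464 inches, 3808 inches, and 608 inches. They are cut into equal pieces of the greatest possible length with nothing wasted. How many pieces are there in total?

215

Piece length = gcd(2464, 3808, 608).
2464 = 2^5 × 7 × 11
3808 = 2^5 × 7 × 17
608 = 2^5 × 19
gcd(2464, 3808, 608) = 2^5 = 32.
Total pieces = 2464/32 + 3808/32 + 608/32 = 77 + 119 + 19 = 215.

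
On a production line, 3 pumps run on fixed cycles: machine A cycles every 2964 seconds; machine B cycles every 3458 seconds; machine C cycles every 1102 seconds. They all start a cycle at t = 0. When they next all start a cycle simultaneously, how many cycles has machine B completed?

They are all back at their starting positions together after one LCM of the periods.
2964 = 2^2 × 3 × 13 × 19
3458 = 2 × 7 × 13 × 19
1102 = 2 × 19 × 29
LCM(2964, 3458, 1102) = 2^2 × 3 × 7 × 13 × 19 × 29 = 601692.
Cycles for period 3458: 601692 / 3458 = 174.

174 cycles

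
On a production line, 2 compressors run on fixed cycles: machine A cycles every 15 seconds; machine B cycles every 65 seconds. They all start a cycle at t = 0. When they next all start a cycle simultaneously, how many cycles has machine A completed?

They are all back at their starting positions together after one LCM of the periods.
15 = 3 × 5
65 = 5 × 13
LCM(15, 65) = 3 × 5 × 13 = 195.
Cycles for period 15: 195 / 15 = 13.

13 cycles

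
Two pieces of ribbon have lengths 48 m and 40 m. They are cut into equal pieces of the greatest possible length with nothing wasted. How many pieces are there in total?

11

Piece length = gcd(48, 40).
48 = 2^4 × 3
40 = 2^3 × 5
gcd(48, 40) = 2^3 = 8.
Total pieces = 48/8 + 40/8 = 6 + 5 = 11.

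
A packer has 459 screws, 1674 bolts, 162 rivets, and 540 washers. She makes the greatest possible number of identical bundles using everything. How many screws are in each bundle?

Number of bundles = gcd(459, 1674, 162, 540).
459 = 3^3 × 17
1674 = 2 × 3^3 × 31
162 = 2 × 3^4
540 = 2^2 × 3^3 × 5
gcd(459, 1674, 162, 540) = 3^3 = 27.
screws per bundle = 459 / 27 = 17.

17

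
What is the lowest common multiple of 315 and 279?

9765

315 = 3^2 × 5 × 7
279 = 3^2 × 31
LCM(315, 279) = 3^2 × 5 × 7 × 31 = 9765.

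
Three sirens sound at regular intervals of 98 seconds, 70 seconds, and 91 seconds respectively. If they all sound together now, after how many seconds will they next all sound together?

6370 seconds

They coincide at every common multiple of the periods; the first is the LCM.
98 = 2 × 7^2
70 = 2 × 5 × 7
91 = 7 × 13
LCM(98, 70, 91) = 2 × 5 × 7^2 × 13 = 6370.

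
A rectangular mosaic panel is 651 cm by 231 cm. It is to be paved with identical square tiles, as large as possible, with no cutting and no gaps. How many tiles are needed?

Tile side = gcd(651, 231).
651 = 3 × 7 × 31
231 = 3 × 7 × 11
gcd(651, 231) = 3 × 7 = 21.
Tiles: (651/21) × (231/21) = 31 × 11 = 341.

341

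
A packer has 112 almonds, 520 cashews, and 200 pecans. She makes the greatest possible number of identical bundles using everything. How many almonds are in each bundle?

14

Number of bundles = gcd(112, 520, 200).
112 = 2^4 × 7
520 = 2^3 × 5 × 13
200 = 2^3 × 5^2
gcd(112, 520, 200) = 2^3 = 8.
almonds per bundle = 112 / 8 = 14.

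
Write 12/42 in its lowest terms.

2/7

12 = 2^2 × 3
42 = 2 × 3 × 7
gcd(12, 42) = 2 × 3 = 6.
Divide numerator and denominator by 6: 12/42 = 2/7.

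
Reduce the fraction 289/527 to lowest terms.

17/31

289 = 17^2
527 = 17 × 31
gcd(289, 527) = 17.
Divide numerator and denominator by 17: 289/527 = 17/31.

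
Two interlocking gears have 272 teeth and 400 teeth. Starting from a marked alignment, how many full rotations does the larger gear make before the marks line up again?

17 rotations

The first common completion time is the LCM of the periods.
272 = 2^4 × 17
400 = 2^4 × 5^2
LCM(272, 400) = 2^4 × 5^2 × 17 = 6800.
Rotations for period 400: 6800 / 400 = 17.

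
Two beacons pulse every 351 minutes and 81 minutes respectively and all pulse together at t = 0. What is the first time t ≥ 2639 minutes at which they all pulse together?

Joint pulses occur at multiples of LCM(351, 81).
351 = 3^3 × 13
81 = 3^4
LCM(351, 81) = 3^4 × 13 = 1053.
Smallest multiple of 1053 that is ≥ 2639: ⌈2639/1053⌉ × 1053 = 3 × 1053 = 3159.

3159 minutes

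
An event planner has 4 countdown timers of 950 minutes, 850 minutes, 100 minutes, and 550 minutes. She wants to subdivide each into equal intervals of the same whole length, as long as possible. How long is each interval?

50 minutes

The interval must divide each timer length; the longest such is the gcd.
950 = 2 × 5^2 × 19
850 = 2 × 5^2 × 17
100 = 2^2 × 5^2
550 = 2 × 5^2 × 11
gcd(950, 850, 100, 550) = 2 × 5^2 = 50.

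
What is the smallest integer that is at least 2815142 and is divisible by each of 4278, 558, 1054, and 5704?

The integer must be a common multiple of 4278, 558, 1054, and 5704, so a multiple of their LCM.
4278 = 2 × 3 × 23 × 31
558 = 2 × 3^2 × 31
1054 = 2 × 17 × 31
5704 = 2^3 × 23 × 31
LCM(4278, 558, 1054, 5704) = 2^3 × 3^2 × 17 × 23 × 31 = 872712.
Smallest multiple of 872712 that is ≥ 2815142: ⌈2815142/872712⌉ × 872712 = 4 × 872712 = 3490848.

3490848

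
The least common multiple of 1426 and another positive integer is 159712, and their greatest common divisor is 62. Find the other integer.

6944

gcd × lcm = product of the two integers, so the other integer is (62 × 159712) / 1426 = 6944.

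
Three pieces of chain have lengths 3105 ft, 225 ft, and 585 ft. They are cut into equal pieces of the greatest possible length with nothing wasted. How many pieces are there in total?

Piece length = gcd(3105, 225, 585).
3105 = 3^3 × 5 × 23
225 = 3^2 × 5^2
585 = 3^2 × 5 × 13
gcd(3105, 225, 585) = 3^2 × 5 = 45.
Total pieces = 3105/45 + 225/45 + 585/45 = 69 + 5 + 13 = 87.

87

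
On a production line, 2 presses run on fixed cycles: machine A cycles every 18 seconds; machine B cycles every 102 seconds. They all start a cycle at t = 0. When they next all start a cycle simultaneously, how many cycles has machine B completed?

3 cycles

The first common completion time is the LCM of the periods.
18 = 2 × 3^2
102 = 2 × 3 × 17
LCM(18, 102) = 2 × 3^2 × 17 = 306.
Cycles for period 102: 306 / 102 = 3.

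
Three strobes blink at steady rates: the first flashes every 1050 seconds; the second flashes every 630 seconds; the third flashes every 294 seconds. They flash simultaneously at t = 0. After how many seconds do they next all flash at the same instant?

We need the least common multiple of the intervals.
1050 = 2 × 3 × 5^2 × 7
630 = 2 × 3^2 × 5 × 7
294 = 2 × 3 × 7^2
LCM(1050, 630, 294) = 2 × 3^2 × 5^2 × 7^2 = 22050.

22050 seconds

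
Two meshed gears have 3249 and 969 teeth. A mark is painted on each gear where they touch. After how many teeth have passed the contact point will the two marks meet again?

55233 teeth

We need the least common multiple of the intervals.
3249 = 3^2 × 19^2
969 = 3 × 17 × 19
LCM(3249, 969) = 3^2 × 17 × 19^2 = 55233.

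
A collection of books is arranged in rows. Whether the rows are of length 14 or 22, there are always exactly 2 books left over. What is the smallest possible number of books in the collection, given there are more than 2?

N − 2 must be a common multiple of 14 and 22.
14 = 2 × 7
22 = 2 × 11
LCM(14, 22) = 2 × 7 × 11 = 154.
Smallest N > 2 is LCM + 2 = 154 + 2 = 156.

156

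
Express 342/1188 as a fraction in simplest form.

342 = 2 × 3^2 × 19
1188 = 2^2 × 3^3 × 11
gcd(342, 1188) = 2 × 3^2 = 18.
Divide numerator and denominator by 18: 342/1188 = 19/66.

19/66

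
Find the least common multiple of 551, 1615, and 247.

551 = 19 × 29
1615 = 5 × 17 × 19
247 = 13 × 19
LCM(551, 1615, 247) = 5 × 13 × 17 × 19 × 29 = 608855.

608855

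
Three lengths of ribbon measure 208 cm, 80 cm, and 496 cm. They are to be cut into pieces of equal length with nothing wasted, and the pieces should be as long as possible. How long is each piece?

16 cm

Each piece length must divide every original length, so the longest possible is gcd(208, 80, 496).
208 = 2^4 × 13
80 = 2^4 × 5
496 = 2^4 × 31
gcd(208, 80, 496) = 2^4 = 16.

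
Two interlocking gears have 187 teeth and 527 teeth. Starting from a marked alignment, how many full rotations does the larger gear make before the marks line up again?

11 rotations

They are all back at their starting positions together after one LCM of the periods.
187 = 11 × 17
527 = 17 × 31
LCM(187, 527) = 11 × 17 × 31 = 5797.
Rotations for period 527: 5797 / 527 = 11.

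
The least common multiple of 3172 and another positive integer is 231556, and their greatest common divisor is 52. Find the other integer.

3796

gcd × lcm = product of the two integers, so the other integer is (52 × 231556) / 3172 = 3796.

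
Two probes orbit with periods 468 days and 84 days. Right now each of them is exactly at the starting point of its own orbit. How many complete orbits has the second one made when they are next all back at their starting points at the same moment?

The first common completion time is the LCM of the periods.
468 = 2^2 × 3^2 × 13
84 = 2^2 × 3 × 7
LCM(468, 84) = 2^2 × 3^2 × 7 × 13 = 3276.
Orbits for period 84: 3276 / 84 = 39.

39 orbits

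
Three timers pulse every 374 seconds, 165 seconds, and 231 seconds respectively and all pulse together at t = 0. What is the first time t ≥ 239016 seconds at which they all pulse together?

274890 seconds

Joint pulses occur at multiples of LCM(374, 165, 231).
374 = 2 × 11 × 17
165 = 3 × 5 × 11
231 = 3 × 7 × 11
LCM(374, 165, 231) = 2 × 3 × 5 × 7 × 11 × 17 = 39270.
Smallest multiple of 39270 that is ≥ 239016: ⌈239016/39270⌉ × 39270 = 7 × 39270 = 274890.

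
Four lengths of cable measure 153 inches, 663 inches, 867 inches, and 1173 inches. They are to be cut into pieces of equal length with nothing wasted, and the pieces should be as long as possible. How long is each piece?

Each piece length must divide every original length, so the longest possible is gcd(153, 663, 867, 1173).
153 = 3^2 × 17
663 = 3 × 13 × 17
867 = 3 × 17^2
1173 = 3 × 17 × 23
gcd(153, 663, 867, 1173) = 3 × 17 = 51.

51 inches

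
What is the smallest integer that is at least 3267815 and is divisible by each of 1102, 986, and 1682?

3803002

The integer must be a common multiple of 1102, 986, and 1682, so a multiple of their LCM.
1102 = 2 × 19 × 29
986 = 2 × 17 × 29
1682 = 2 × 29^2
LCM(1102, 986, 1682) = 2 × 17 × 19 × 29^2 = 543286.
Smallest multiple of 543286 that is ≥ 3267815: ⌈3267815/543286⌉ × 543286 = 7 × 543286 = 3803002.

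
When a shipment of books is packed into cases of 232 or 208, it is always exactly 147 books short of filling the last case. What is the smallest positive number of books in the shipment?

Being 147 short of a full case of size k means N ≡ −147 (mod k), i.e. N + 147 is a multiple of each size.
232 = 2^3 × 29
208 = 2^4 × 13
LCM(232, 208) = 2^4 × 13 × 29 = 6032.
Smallest positive N is 6032 − 147 = 5885.

5885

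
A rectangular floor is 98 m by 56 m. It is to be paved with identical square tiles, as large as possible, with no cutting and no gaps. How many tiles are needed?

28

Tile side = gcd(98, 56).
98 = 2 × 7^2
56 = 2^3 × 7
gcd(98, 56) = 2 × 7 = 14.
Tiles: (98/14) × (56/14) = 7 × 4 = 28.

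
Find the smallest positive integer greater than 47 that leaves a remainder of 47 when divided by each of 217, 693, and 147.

150428

N − 47 must be a common multiple of 217, 693, and 147.
217 = 7 × 31
693 = 3^2 × 7 × 11
147 = 3 × 7^2
LCM(217, 693, 147) = 3^2 × 7^2 × 11 × 31 = 150381.
Smallest N > 47 is LCM + 47 = 150381 + 47 = 150428.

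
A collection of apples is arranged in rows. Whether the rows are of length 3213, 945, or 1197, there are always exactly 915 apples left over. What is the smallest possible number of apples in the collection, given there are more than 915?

N − 915 must be a common multiple of 3213, 945, and 1197.
3213 = 3^3 × 7 × 17
945 = 3^3 × 5 × 7
1197 = 3^2 × 7 × 19
LCM(3213, 945, 1197) = 3^3 × 5 × 7 × 17 × 19 = 305235.
Smallest N > 915 is LCM + 915 = 305235 + 915 = 306150.

306150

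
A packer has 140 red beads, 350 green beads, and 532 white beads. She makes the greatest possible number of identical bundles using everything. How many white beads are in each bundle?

38

Number of bundles = gcd(140, 350, 532).
140 = 2^2 × 5 × 7
350 = 2 × 5^2 × 7
532 = 2^2 × 7 × 19
gcd(140, 350, 532) = 2 × 7 = 14.
white beads per bundle = 532 / 14 = 38.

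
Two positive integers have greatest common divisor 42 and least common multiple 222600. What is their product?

9349200

For any two positive integers, gcd × lcm = product = 42 × 222600 = 9349200.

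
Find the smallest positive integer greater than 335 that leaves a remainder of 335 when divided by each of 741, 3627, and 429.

758378

N − 335 must be a common multiple of 741, 3627, and 429.
741 = 3 × 13 × 19
3627 = 3^2 × 13 × 31
429 = 3 × 11 × 13
LCM(741, 3627, 429) = 3^2 × 11 × 13 × 19 × 31 = 758043.
Smallest N > 335 is LCM + 335 = 758043 + 335 = 758378.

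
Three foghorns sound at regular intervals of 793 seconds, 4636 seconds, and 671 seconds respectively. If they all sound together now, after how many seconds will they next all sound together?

We need the least common multiple of the intervals.
793 = 13 × 61
4636 = 2^2 × 19 × 61
671 = 11 × 61
LCM(793, 4636, 671) = 2^2 × 11 × 13 × 19 × 61 = 662948.

662948 seconds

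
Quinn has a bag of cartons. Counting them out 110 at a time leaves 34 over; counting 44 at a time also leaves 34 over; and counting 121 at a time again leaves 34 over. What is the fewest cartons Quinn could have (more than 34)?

2454

N − 34 must be a common multiple of 110, 44, and 121.
110 = 2 × 5 × 11
44 = 2^2 × 11
121 = 11^2
LCM(110, 44, 121) = 2^2 × 5 × 11^2 = 2420.
Smallest N > 34 is LCM + 34 = 2420 + 34 = 2454.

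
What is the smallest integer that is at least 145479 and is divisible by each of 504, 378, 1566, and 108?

The integer must be a common multiple of 504, 378, 1566, and 108, so a multiple of their LCM.
504 = 2^3 × 3^2 × 7
378 = 2 × 3^3 × 7
1566 = 2 × 3^3 × 29
108 = 2^2 × 3^3
LCM(504, 378, 1566, 108) = 2^3 × 3^3 × 7 × 29 = 43848.
Smallest multiple of 43848 that is ≥ 145479: ⌈145479/43848⌉ × 43848 = 4 × 43848 = 175392.

175392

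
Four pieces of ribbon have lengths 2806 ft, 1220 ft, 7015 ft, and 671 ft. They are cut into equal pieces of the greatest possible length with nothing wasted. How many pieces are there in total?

192

Piece length = gcd(2806, 1220, 7015, 671).
2806 = 2 × 23 × 61
1220 = 2^2 × 5 × 61
7015 = 5 × 23 × 61
671 = 11 × 61
gcd(2806, 1220, 7015, 671) = 61.
Total pieces = 2806/61 + 1220/61 + 7015/61 + 671/61 = 46 + 20 + 115 + 11 = 192.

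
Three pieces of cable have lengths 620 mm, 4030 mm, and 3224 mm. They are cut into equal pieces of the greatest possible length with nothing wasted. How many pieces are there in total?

127

Piece length = gcd(620, 4030, 3224).
620 = 2^2 × 5 × 31
4030 = 2 × 5 × 13 × 31
3224 = 2^3 × 13 × 31
gcd(620, 4030, 3224) = 2 × 31 = 62.
Total pieces = 620/62 + 4030/62 + 3224/62 = 10 + 65 + 52 = 127.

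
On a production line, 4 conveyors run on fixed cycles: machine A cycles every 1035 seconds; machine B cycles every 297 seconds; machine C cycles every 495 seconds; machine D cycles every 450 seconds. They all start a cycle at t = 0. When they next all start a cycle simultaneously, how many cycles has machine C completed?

690 cycles

The first common completion time is the LCM of the periods.
1035 = 3^2 × 5 × 23
297 = 3^3 × 11
495 = 3^2 × 5 × 11
450 = 2 × 3^2 × 5^2
LCM(1035, 297, 495, 450) = 2 × 3^3 × 5^2 × 11 × 23 = 341550.
Cycles for period 495: 341550 / 495 = 690.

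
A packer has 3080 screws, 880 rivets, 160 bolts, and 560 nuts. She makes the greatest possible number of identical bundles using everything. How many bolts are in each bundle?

4

Number of bundles = gcd(3080, 880, 160, 560).
3080 = 2^3 × 5 × 7 × 11
880 = 2^4 × 5 × 11
160 = 2^5 × 5
560 = 2^4 × 5 × 7
gcd(3080, 880, 160, 560) = 2^3 × 5 = 40.
bolts per bundle = 160 / 40 = 4.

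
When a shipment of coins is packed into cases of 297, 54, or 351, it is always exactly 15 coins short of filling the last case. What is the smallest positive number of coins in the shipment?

7707

Being 15 short of a full case of size k means N ≡ −15 (mod k), i.e. N + 15 is a multiple of each size.
297 = 3^3 × 11
54 = 2 × 3^3
351 = 3^3 × 13
LCM(297, 54, 351) = 2 × 3^3 × 11 × 13 = 7722.
Smallest positive N is 7722 − 15 = 7707.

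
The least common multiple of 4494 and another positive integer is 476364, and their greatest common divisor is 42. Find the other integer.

gcd × lcm = product of the two integers, so the other integer is (42 × 476364) / 4494 = 4452.

4452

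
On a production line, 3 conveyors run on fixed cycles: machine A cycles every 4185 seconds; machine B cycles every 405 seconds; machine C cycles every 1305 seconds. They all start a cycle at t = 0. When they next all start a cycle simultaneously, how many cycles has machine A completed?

87 cycles

They are all back at their starting positions together after one LCM of the periods.
4185 = 3^3 × 5 × 31
405 = 3^4 × 5
1305 = 3^2 × 5 × 29
LCM(4185, 405, 1305) = 3^4 × 5 × 29 × 31 = 364095.
Cycles for period 4185: 364095 / 4185 = 87.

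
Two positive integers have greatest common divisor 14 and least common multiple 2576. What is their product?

For any two positive integers, gcd × lcm = product = 14 × 2576 = 36064.

36064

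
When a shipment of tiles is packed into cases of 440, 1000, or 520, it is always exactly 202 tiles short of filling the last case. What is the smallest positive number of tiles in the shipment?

142798

Being 202 short of a full case of size k means N ≡ −202 (mod k), i.e. N + 202 is a multiple of each size.
440 = 2^3 × 5 × 11
1000 = 2^3 × 5^3
520 = 2^3 × 5 × 13
LCM(440, 1000, 520) = 2^3 × 5^3 × 11 × 13 = 143000.
Smallest positive N is 143000 − 202 = 142798.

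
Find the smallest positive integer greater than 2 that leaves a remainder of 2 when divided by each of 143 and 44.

N − 2 must be a common multiple of 143 and 44.
143 = 11 × 13
44 = 2^2 × 11
LCM(143, 44) = 2^2 × 11 × 13 = 572.
Smallest N > 2 is LCM + 2 = 572 + 2 = 574.

574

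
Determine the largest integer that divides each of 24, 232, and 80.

8

24 = 2^3 × 3
232 = 2^3 × 29
80 = 2^4 × 5
gcd(24, 232, 80) = 2^3 = 8.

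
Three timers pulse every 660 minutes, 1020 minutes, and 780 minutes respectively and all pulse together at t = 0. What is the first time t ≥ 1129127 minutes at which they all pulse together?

Joint pulses occur at multiples of LCM(660, 1020, 780).
660 = 2^2 × 3 × 5 × 11
1020 = 2^2 × 3 × 5 × 17
780 = 2^2 × 3 × 5 × 13
LCM(660, 1020, 780) = 2^2 × 3 × 5 × 11 × 13 × 17 = 145860.
Smallest multiple of 145860 that is ≥ 1129127: ⌈1129127/145860⌉ × 145860 = 8 × 145860 = 1166880.

1166880 minutes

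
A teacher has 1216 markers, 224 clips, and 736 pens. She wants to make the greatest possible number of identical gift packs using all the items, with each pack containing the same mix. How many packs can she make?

32 packs

The pack count must divide each quantity, so the greatest is gcd(1216, 224, 736).
1216 = 2^6 × 19
224 = 2^5 × 7
736 = 2^5 × 23
gcd(1216, 224, 736) = 2^5 = 32.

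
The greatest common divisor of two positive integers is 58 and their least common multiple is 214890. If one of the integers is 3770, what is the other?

3306

For two integers, gcd × lcm = product, so the other is (58 × 214890) / 3770 = 12463620 / 3770 = 3306.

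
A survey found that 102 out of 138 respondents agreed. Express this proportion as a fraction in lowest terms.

17/23

102 = 2 × 3 × 17
138 = 2 × 3 × 23
gcd(102, 138) = 2 × 3 = 6.
Divide numerator and denominator by 6: 102/138 = 17/23.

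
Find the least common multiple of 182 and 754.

5278

182 = 2 × 7 × 13
754 = 2 × 13 × 29
LCM(182, 754) = 2 × 7 × 13 × 29 = 5278.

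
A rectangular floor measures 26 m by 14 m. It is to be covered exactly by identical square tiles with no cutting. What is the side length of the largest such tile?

2 m

The tile side must divide both 26 and 14, so the largest is their gcd.
26 = 2 × 13
14 = 2 × 7
gcd(26, 14) = 2.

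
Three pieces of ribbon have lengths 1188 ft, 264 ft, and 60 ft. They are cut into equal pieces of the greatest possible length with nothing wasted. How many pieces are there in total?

126

Piece length = gcd(1188, 264, 60).
1188 = 2^2 × 3^3 × 11
264 = 2^3 × 3 × 11
60 = 2^2 × 3 × 5
gcd(1188, 264, 60) = 2^2 × 3 = 12.
Total pieces = 1188/12 + 264/12 + 60/12 = 99 + 22 + 5 = 126.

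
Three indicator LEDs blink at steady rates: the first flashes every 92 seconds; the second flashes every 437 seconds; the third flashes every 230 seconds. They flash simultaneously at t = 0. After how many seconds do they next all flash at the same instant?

8740 seconds

The first simultaneous occurrence is after LCM of the individual periods.
92 = 2^2 × 23
437 = 19 × 23
230 = 2 × 5 × 23
LCM(92, 437, 230) = 2^2 × 5 × 19 × 23 = 8740.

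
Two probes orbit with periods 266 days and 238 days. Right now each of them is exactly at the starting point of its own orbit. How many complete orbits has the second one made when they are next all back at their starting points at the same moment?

19 orbits

All finish a whole number of cycles simultaneously at t = LCM of the periods.
266 = 2 × 7 × 19
238 = 2 × 7 × 17
LCM(266, 238) = 2 × 7 × 17 × 19 = 4522.
Orbits for period 238: 4522 / 238 = 19.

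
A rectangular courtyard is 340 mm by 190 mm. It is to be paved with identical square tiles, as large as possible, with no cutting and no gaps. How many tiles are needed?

646

Tile side = gcd(340, 190).
340 = 2^2 × 5 × 17
190 = 2 × 5 × 19
gcd(340, 190) = 2 × 5 = 10.
Tiles: (340/10) × (190/10) = 34 × 19 = 646.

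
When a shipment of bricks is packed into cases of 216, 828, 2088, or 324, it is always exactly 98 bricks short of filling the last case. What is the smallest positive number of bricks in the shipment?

Being 98 short of a full case of size k means N ≡ −98 (mod k), i.e. N + 98 is a multiple of each size.
216 = 2^3 × 3^3
828 = 2^2 × 3^2 × 23
2088 = 2^3 × 3^2 × 29
324 = 2^2 × 3^4
LCM(216, 828, 2088, 324) = 2^3 × 3^4 × 23 × 29 = 432216.
Smallest positive N is 432216 − 98 = 432118.

432118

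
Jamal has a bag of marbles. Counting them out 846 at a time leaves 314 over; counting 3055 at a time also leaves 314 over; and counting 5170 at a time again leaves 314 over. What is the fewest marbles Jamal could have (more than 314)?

605204

N − 314 must be a common multiple of 846, 3055, and 5170.
846 = 2 × 3^2 × 47
3055 = 5 × 13 × 47
5170 = 2 × 5 × 11 × 47
LCM(846, 3055, 5170) = 2 × 3^2 × 5 × 11 × 13 × 47 = 604890.
Smallest N > 314 is LCM + 314 = 604890 + 314 = 605204.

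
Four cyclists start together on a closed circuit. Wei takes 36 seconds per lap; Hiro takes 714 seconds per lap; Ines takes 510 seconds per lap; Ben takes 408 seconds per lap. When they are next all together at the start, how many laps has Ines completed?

84 laps

They are all back at their starting positions together after one LCM of the periods.
36 = 2^2 × 3^2
714 = 2 × 3 × 7 × 17
510 = 2 × 3 × 5 × 17
408 = 2^3 × 3 × 17
LCM(36, 714, 510, 408) = 2^3 × 3^2 × 5 × 7 × 17 = 42840.
Laps for period 510: 42840 / 510 = 84.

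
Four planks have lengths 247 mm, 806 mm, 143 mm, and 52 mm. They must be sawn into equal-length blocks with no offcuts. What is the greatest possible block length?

13 mm

This is the greatest common divisor of 247, 806, 143, and 52.
247 = 13 × 19
806 = 2 × 13 × 31
143 = 11 × 13
52 = 2^2 × 13
gcd(247, 806, 143, 52) = 13.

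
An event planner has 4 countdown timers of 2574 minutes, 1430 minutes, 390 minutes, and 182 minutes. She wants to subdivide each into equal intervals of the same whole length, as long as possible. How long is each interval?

The interval must divide each timer length; the longest such is the gcd.
2574 = 2 × 3^2 × 11 × 13
1430 = 2 × 5 × 11 × 13
390 = 2 × 3 × 5 × 13
182 = 2 × 7 × 13
gcd(2574, 1430, 390, 182) = 2 × 13 = 26.

26 minutes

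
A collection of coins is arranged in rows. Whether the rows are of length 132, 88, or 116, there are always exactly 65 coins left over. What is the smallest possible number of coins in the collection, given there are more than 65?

7721

N − 65 must be a common multiple of 132, 88, and 116.
132 = 2^2 × 3 × 11
88 = 2^3 × 11
116 = 2^2 × 29
LCM(132, 88, 116) = 2^3 × 3 × 11 × 29 = 7656.
Smallest N > 65 is LCM + 65 = 7656 + 65 = 7721.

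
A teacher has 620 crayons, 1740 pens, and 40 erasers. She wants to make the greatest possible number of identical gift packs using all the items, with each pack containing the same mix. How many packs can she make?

20 packs

The pack count must divide each quantity, so the greatest is gcd(620, 1740, 40).
620 = 2^2 × 5 × 31
1740 = 2^2 × 3 × 5 × 29
40 = 2^3 × 5
gcd(620, 1740, 40) = 2^2 × 5 = 20.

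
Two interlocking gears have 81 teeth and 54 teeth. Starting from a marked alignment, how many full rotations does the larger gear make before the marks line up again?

All finish a whole number of cycles simultaneously at t = LCM of the periods.
81 = 3^4
54 = 2 × 3^3
LCM(81, 54) = 2 × 3^4 = 162.
Rotations for period 81: 162 / 81 = 2.

2 rotations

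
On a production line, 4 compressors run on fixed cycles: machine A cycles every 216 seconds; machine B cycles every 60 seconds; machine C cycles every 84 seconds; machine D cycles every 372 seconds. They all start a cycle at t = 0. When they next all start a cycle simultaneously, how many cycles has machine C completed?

2790 cycles

The first common completion time is the LCM of the periods.
216 = 2^3 × 3^3
60 = 2^2 × 3 × 5
84 = 2^2 × 3 × 7
372 = 2^2 × 3 × 31
LCM(216, 60, 84, 372) = 2^3 × 3^3 × 5 × 7 × 31 = 234360.
Cycles for period 84: 234360 / 84 = 2790.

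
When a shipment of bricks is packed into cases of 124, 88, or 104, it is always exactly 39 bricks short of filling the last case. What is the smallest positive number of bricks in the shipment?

35425

Being 39 short of a full case of size k means N ≡ −39 (mod k), i.e. N + 39 is a multiple of each size.
124 = 2^2 × 31
88 = 2^3 × 11
104 = 2^3 × 13
LCM(124, 88, 104) = 2^3 × 11 × 13 × 31 = 35464.
Smallest positive N is 35464 − 39 = 35425.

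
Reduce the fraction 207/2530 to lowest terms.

9/110

207 = 3^2 × 23
2530 = 2 × 5 × 11 × 23
gcd(207, 2530) = 23.
Divide numerator and denominator by 23: 207/2530 = 9/110.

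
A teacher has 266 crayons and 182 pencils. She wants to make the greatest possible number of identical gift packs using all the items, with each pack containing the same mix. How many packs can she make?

14 packs

By the Euclidean algorithm:
266 = 1 × 182 + 84
182 = 2 × 84 + 14
84 = 6 × 14 + 0
gcd(266, 182) = 14.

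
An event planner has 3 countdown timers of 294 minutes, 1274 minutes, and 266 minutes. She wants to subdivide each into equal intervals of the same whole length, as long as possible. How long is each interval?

14 minutes

The interval must divide each timer length; the longest such is the gcd.
294 = 2 × 3 × 7^2
1274 = 2 × 7^2 × 13
266 = 2 × 7 × 19
gcd(294, 1274, 266) = 2 × 7 = 14.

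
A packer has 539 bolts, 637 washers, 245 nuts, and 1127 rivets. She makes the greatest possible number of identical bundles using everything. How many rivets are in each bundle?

23

Number of bundles = gcd(539, 637, 245, 1127).
539 = 7^2 × 11
637 = 7^2 × 13
245 = 5 × 7^2
1127 = 7^2 × 23
gcd(539, 637, 245, 1127) = 7^2 = 49.
rivets per bundle = 1127 / 49 = 23.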